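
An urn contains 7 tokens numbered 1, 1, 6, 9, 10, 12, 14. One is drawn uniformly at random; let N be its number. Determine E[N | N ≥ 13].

P(N ≥ 13) = 1/7.
Σ over the event: 14·1/7 = 2.
E[N | N ≥ 13] = (2) / (1/7) = 14.

14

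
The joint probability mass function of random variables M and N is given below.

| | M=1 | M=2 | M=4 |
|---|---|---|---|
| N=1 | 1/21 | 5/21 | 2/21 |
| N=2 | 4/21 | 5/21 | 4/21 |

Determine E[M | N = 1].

19/8

P(N = 1) = 8/21.
Σ M·P over the event = 1·(1/21) + 2·(5/21) + 4·(2/21) = 19/21.
E[M | N = 1] = (19/21) / (8/21) = 19/8.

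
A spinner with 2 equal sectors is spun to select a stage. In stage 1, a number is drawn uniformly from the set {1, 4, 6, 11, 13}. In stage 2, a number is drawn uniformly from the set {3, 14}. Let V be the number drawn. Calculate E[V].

31/4

E[V | stage 1] = (1+4+6+11+13)/5 = 7.
E[V | stage 2] = (3+14)/2 = 17/2.
E[V] = (1/2)·(7) + (1/2)·(17/2) = 31/4.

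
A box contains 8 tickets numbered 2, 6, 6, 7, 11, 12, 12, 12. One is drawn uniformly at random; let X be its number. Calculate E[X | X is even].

P(X is even) = 3/4.
Σ over the event: 2·1/8 + 6·1/4 + 12·3/8 = 25/4.
E[X | X is even] = (25/4) / (3/4) = 25/3.

25/3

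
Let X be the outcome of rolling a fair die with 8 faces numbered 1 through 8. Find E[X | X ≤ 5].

Given X ≤ 5, X is equally likely to be any of {1, 2, 3, 4, 5}.
E[X | X ≤ 5] = (1 + 2 + 3 + 4 + 5) / 5 = 3.

3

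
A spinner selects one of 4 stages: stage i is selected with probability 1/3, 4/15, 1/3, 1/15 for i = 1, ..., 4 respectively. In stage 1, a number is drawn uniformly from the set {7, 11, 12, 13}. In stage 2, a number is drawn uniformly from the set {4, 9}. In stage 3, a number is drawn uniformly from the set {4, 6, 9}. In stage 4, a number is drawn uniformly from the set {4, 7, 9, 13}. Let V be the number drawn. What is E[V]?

359/45

E[V | stage 1] = (7+11+12+13)/4 = 43/4.
E[V | stage 2] = (4+9)/2 = 13/2.
E[V | stage 3] = (4+6+9)/3 = 19/3.
E[V | stage 4] = (4+7+9+13)/4 = 33/4.
E[V] = (1/3)·(43/4) + (4/15)·(13/2) + (1/3)·(19/3) + (1/15)·(33/4) = 359/45.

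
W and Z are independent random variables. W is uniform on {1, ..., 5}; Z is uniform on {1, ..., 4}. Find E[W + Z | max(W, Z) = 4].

Outcomes with max(W, Z) = 4: (1,4), (2,4), (3,4), (4,1), (4,2), (4,3), (4,4), each with probability 1/20.
E[W + Z | max(W, Z) = 4] = (5 + 6 + 7 + 5 + 6 + 7 + 8) / 7 = 44/7.

44/7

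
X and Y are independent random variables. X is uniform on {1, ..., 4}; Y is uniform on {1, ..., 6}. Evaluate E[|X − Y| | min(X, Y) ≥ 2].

23/15

P(min(X, Y) ≥ 2) = 5/8.
Summing |X−Y|·P(x,y) over outcomes with min(X, Y) ≥ 2 gives 23/24.
E[|X − Y| | min(X, Y) ≥ 2] = (23/24) / (5/8) = 23/15.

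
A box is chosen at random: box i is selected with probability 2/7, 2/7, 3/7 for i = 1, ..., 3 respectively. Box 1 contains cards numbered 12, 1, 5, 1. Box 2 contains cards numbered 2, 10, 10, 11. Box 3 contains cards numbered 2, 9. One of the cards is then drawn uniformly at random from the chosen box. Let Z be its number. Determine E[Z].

85/14

E[Z | box 1] = (12+1+5+1)/4 = 19/4.
E[Z | box 2] = (2+10+10+11)/4 = 33/4.
E[Z | box 3] = (2+9)/2 = 11/2.
By the law of total expectation,
E[Z] = (2/7)·(19/4) + (2/7)·(33/4) + (3/7)·(11/2) = 85/14.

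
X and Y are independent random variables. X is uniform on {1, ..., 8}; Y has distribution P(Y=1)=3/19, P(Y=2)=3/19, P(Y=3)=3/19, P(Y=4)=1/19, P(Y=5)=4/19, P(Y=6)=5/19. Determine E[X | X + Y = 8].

80/19

P(X + Y = 8) = 1/8.
Summing X·P(x,y) over outcomes with X + Y = 8 gives 10/19.
E[X | X + Y = 8] = (10/19) / (1/8) = 80/19.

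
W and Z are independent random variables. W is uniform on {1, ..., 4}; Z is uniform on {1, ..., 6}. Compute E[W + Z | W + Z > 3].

136/21

P(W + Z > 3) = 7/8.
Summing (W+Z)·P(x,y) over outcomes with W + Z > 3 gives 17/3.
E[W + Z | W + Z > 3] = (17/3) / (7/8) = 136/21.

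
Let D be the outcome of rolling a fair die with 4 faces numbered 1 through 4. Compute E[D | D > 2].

Given D > 2, D is equally likely to be any of {3, 4}.
E[D | D > 2] = (3 + 4) / 2 = 7/2.

7/2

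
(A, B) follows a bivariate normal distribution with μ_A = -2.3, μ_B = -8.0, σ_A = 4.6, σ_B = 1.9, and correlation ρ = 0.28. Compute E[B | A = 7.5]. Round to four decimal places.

-6.8666

The regression of B on A has slope ρ·σ_B/σ_A and passes through (μ_A, μ_B).
E[B | A=7.5] = -8.0 + (0.28)·(1.9/4.6)·(7.5 − (-2.3)) = -8.0 + (0.11565)·(9.8) = -6.8666.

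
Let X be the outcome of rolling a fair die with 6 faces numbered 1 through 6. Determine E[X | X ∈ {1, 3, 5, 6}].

P(X ∈ {1, 3, 5, 6}) = 2/3.
Σ over the event: 1·1/6 + 3·1/6 + 5·1/6 + 6·1/6 = 5/2.
E[X | X ∈ {1, 3, 5, 6}] = (5/2) / (2/3) = 15/4.

15/4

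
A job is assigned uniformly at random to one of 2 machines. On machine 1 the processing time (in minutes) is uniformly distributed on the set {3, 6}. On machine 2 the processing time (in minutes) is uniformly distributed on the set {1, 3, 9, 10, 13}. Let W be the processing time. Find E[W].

117/20

E[W | machine 1] = (3+6)/2 = 9/2.
E[W | machine 2] = (1+3+9+10+13)/5 = 36/5.
By the law of total expectation,
E[W] = (1/2)·(9/2) + (1/2)·(36/5) = 117/20.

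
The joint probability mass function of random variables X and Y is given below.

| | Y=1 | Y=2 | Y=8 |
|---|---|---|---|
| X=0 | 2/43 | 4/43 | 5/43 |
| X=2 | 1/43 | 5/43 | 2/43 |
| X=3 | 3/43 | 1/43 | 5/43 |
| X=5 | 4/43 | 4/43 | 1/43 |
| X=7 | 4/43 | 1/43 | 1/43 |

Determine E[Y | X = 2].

P(X = 2) = 8/43.
Σ Y·P over the event = 1·(1/43) + 2·(5/43) + 8·(2/43) = 27/43.
E[Y | X = 2] = (27/43) / (8/43) = 27/8.

27/8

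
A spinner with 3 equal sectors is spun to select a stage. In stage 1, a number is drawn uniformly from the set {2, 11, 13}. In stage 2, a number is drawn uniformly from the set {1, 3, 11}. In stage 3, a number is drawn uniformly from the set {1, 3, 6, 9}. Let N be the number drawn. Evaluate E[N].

221/36

E[N | stage 1] = (2+11+13)/3 = 26/3.
E[N | stage 2] = (1+3+11)/3 = 5.
E[N | stage 3] = (1+3+6+9)/4 = 19/4.
By the law of total expectation,
E[N] = (1/3)·(26/3) + (1/3)·(5) + (1/3)·(19/4) = 221/36.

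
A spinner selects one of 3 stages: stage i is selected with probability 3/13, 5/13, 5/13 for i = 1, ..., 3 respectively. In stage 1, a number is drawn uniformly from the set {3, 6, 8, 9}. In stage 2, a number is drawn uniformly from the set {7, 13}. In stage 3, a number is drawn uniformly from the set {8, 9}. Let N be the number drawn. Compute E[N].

112/13

E[N | stage 1] = (3+6+8+9)/4 = 13/2.
E[N | stage 2] = (7+13)/2 = 10.
E[N | stage 3] = (8+9)/2 = 17/2.
E[N] = (3/13)·(13/2) + (5/13)·(10) + (5/13)·(17/2) = 112/13.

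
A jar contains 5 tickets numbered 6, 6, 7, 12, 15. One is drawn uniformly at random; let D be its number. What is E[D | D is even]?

8

P(D is even) = 3/5.
Σ over the event: 6·2/5 + 12·1/5 = 24/5.
E[D | D is even] = (24/5) / (3/5) = 8.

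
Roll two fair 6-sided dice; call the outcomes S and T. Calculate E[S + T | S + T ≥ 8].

28/3

P(S + T ≥ 8) = 5/12.
Summing (S+T)·P(x,y) over outcomes with S + T ≥ 8 gives 35/9.
E[S + T | S + T ≥ 8] = (35/9) / (5/12) = 28/3.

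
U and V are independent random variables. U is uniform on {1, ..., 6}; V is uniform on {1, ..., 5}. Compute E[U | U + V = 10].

Outcomes with U + V = 10: (5,5), (6,4), each with probability 1/30.
E[U | U + V = 10] = (5 + 6) / 2 = 11/2.

11/2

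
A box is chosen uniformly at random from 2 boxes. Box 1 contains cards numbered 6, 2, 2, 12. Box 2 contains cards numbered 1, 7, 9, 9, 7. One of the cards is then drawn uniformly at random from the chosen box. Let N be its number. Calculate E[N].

E[N | box 1] = (6+2+2+12)/4 = 11/2.
E[N | box 2] = (1+7+9+9+7)/5 = 33/5.
E[N] = (1/2)·(11/2) + (1/2)·(33/5) = 121/20.

121/20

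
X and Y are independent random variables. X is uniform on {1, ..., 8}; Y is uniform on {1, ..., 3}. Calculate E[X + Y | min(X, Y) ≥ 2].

15/2

P(min(X, Y) ≥ 2) = 7/12.
Summing (X+Y)·P(x,y) over outcomes with min(X, Y) ≥ 2 gives 35/8.
E[X + Y | min(X, Y) ≥ 2] = (35/8) / (7/12) = 15/2.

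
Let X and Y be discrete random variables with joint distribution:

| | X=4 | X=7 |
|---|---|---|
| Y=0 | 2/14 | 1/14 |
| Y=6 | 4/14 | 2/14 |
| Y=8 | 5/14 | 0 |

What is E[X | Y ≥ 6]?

50/11

P(Y ≥ 6) = 11/14.
Σ X·P over the event = 4·(4/14) + 4·(5/14) + 7·(2/14) = 25/7.
E[X | Y ≥ 6] = (25/7) / (11/14) = 50/11.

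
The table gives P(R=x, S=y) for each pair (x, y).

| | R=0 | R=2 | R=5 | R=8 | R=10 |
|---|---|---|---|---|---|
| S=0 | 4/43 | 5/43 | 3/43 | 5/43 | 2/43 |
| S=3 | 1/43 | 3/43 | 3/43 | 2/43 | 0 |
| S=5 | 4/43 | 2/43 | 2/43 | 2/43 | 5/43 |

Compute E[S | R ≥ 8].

41/16

P(R ≥ 8) = 16/43.
Σ S·P over the event = 0·(5/43) + 3·(2/43) + 5·(2/43) + 0·(2/43) + 5·(5/43) = 41/43.
E[S | R ≥ 8] = (41/43) / (16/43) = 41/16.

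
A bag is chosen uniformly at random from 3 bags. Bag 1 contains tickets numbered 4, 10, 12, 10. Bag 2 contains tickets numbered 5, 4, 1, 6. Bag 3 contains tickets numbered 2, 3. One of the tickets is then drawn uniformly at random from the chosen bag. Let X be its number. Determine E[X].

E[X | bag 1] = (4+10+12+10)/4 = 9.
E[X | bag 2] = (5+4+1+6)/4 = 4.
E[X | bag 3] = (2+3)/2 = 5/2.
By the law of total expectation,
E[X] = (1/3)·(9) + (1/3)·(4) + (1/3)·(5/2) = 31/6.

31/6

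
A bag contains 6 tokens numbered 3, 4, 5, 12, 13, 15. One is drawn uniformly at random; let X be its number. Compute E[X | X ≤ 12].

P(X ≤ 12) = 2/3.
Σ over the event: 3·1/6 + 4·1/6 + 5·1/6 + 12·1/6 = 4.
E[X | X ≤ 12] = (4) / (2/3) = 6.

6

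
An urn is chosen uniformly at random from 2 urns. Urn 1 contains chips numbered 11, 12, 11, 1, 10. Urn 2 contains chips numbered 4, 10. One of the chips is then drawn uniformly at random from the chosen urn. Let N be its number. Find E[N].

8

E[N | urn 1] = (11+12+11+1+10)/5 = 9.
E[N | urn 2] = (4+10)/2 = 7.
E[N] = (1/2)·(9) + (1/2)·(7) = 8.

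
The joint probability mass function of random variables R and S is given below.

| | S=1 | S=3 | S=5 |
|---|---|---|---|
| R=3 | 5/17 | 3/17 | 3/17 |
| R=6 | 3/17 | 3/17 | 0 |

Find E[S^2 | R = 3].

107/11

P(R = 3) = 11/17.
Σ S^2·P over the event = 1·(5/17) + 9·(3/17) + 25·(3/17) = 107/17.
E[S^2 | R = 3] = (107/17) / (11/17) = 107/11.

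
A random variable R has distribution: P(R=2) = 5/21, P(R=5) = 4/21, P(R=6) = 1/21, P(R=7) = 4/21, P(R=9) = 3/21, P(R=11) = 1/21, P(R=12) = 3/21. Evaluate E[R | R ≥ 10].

P(R ≥ 10) = 4/21.
Σ over the event: 11·1/21 + 12·1/7 = 47/21.
E[R | R ≥ 10] = (47/21) / (4/21) = 47/4.

47/4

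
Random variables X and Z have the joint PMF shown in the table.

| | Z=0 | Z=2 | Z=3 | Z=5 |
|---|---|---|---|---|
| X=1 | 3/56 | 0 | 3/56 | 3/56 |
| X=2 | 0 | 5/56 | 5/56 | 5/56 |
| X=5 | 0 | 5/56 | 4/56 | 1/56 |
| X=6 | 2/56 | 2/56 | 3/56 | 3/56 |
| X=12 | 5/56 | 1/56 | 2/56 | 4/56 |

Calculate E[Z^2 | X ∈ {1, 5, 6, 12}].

P(X ∈ {1, 5, 6, 12}) = 41/56.
Summing Z^2·P(X=x,Z=y) over the conditioning event gives 415/56.
E[Z^2 | X ∈ {1, 5, 6, 12}] = (415/56) / (41/56) = 415/41.

415/41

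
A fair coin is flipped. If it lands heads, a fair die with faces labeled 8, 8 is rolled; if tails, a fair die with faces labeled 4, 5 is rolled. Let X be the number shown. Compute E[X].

25/4

E[X | heads] = (8+8)/2 = 8.
E[X | tails] = (4+5)/2 = 9/2.
E[X] = (1/2)·(8) + (1/2)·(9/2) = 25/4.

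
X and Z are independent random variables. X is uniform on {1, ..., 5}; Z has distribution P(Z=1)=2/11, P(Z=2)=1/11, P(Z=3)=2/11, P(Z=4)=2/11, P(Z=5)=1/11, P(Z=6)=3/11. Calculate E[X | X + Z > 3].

79/25

P(X + Z > 3) = 10/11.
Summing X·P(x,y) over outcomes with X + Z > 3 gives 158/55.
E[X | X + Z > 3] = (158/55) / (10/11) = 79/25.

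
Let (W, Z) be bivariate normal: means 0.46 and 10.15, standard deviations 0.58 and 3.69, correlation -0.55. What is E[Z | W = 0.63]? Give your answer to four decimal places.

9.5551

E[Z | W=x] = μ_Z + ρ(σ_Z/σ_W)(x − μ_W) for jointly normal variables.
E[Z | W=0.63] = 10.15 + (-0.55)·(3.69/0.58)·(0.63 − (0.46)) = 10.15 + (-3.49914)·(0.17) = 9.5551.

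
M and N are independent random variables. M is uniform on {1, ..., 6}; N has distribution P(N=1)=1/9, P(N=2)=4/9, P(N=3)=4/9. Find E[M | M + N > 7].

P(M + N > 7) = 2/9.
Summing M·P(x,y) over outcomes with M + N > 7 gives 34/27.
E[M | M + N > 7] = (34/27) / (2/9) = 17/3.

17/3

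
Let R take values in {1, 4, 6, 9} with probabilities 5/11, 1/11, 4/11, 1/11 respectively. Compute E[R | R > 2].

P(R > 2) = 6/11.
Σ over the event: 4·1/11 + 6·4/11 + 9·1/11 = 37/11.
E[R | R > 2] = (37/11) / (6/11) = 37/6.

37/6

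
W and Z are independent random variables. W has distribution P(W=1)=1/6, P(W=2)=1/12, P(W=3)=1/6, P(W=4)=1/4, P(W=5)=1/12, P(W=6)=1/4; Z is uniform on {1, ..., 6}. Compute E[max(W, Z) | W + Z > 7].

184/33

P(W + Z > 7) = 11/24.
Summing max(W,Z)·P(x,y) over outcomes with W + Z > 7 gives 23/9.
E[max(W, Z) | W + Z > 7] = (23/9) / (11/24) = 184/33.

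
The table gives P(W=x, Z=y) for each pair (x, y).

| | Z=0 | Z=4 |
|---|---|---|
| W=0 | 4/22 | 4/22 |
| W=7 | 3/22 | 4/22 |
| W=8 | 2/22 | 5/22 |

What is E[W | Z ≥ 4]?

68/13

P(Z ≥ 4) = 13/22.
Σ W·P over the event = 0·(4/22) + 7·(4/22) + 8·(5/22) = 34/11.
E[W | Z ≥ 4] = (34/11) / (13/22) = 68/13.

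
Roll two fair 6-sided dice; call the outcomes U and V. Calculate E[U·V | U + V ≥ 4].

436/33

P(U + V ≥ 4) = 11/12.
Summing UV·P(x,y) over outcomes with U + V ≥ 4 gives 109/9.
E[U·V | U + V ≥ 4] = (109/9) / (11/12) = 436/33.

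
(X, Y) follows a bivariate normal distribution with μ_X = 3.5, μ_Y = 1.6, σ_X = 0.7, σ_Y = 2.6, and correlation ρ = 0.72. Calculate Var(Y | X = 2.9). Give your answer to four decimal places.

For a bivariate normal, Var(Y | X=x) = σ_Y²(1 − ρ²).
Var(Y | X=2.9) = (2.6)²·(1 − (0.72)²) = 6.76·0.4816 = 3.2556.

3.2556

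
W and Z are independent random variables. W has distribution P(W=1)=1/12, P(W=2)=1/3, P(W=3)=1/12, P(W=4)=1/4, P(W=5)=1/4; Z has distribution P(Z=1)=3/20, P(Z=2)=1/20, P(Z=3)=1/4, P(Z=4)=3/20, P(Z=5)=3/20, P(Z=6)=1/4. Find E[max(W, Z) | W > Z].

324/79

P(W > Z) = 79/240.
Summing max(W,Z)·P(x,y) over outcomes with W > Z gives 27/20.
E[max(W, Z) | W > Z] = (27/20) / (79/240) = 324/79.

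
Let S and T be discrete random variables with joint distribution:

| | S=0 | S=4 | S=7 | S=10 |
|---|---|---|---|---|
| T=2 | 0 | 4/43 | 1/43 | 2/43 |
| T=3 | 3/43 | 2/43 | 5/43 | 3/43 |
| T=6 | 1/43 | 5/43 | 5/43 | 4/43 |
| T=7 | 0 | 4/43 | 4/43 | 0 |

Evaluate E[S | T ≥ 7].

11/2

P(T ≥ 7) = 8/43.
Σ S·P over the event = 4·(4/43) + 7·(4/43) = 44/43.
E[S | T ≥ 7] = (44/43) / (8/43) = 11/2.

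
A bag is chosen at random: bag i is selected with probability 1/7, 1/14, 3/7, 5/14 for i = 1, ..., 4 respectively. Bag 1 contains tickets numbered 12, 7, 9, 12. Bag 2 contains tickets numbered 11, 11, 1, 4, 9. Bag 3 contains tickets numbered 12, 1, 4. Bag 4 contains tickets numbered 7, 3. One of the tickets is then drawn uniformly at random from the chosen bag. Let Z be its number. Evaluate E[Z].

431/70

E[Z | bag 1] = (12+7+9+12)/4 = 10.
E[Z | bag 2] = (11+11+1+4+9)/5 = 36/5.
E[Z | bag 3] = (12+1+4)/3 = 17/3.
E[Z | bag 4] = (7+3)/2 = 5.
E[Z] = (1/7)·(10) + (1/14)·(36/5) + (3/7)·(17/3) + (5/14)·(5) = 431/70.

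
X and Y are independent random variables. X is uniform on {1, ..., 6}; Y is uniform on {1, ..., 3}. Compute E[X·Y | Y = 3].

P(Y = 3) = 1/3.
Summing XY·P(x,y) over outcomes with Y = 3 gives 7/2.
E[X·Y | Y = 3] = (7/2) / (1/3) = 21/2.

21/2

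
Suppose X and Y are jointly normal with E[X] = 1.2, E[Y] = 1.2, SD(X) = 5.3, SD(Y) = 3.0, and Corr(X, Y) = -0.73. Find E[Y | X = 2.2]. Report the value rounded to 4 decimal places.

The regression of Y on X has slope ρ·σ_Y/σ_X and passes through (μ_X, μ_Y).
E[Y | X=2.2] = 1.2 + (-0.73)·(3.0/5.3)·(2.2 − (1.2)) = 1.2 + (-0.41321)·(1) = 0.7868.

0.7868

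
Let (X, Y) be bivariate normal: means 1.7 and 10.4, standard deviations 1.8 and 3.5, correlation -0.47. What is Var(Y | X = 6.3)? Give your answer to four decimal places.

9.5440

For a bivariate normal, Var(Y | X=x) = σ_Y²(1 − ρ²).
Var(Y | X=6.3) = (3.5)²·(1 − (-0.47)²) = 12.25·0.7791 = 9.5440.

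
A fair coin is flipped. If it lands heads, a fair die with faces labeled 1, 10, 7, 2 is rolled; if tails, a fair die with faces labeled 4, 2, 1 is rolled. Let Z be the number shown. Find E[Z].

11/3

E[Z | heads] = (1+10+7+2)/4 = 5.
E[Z | tails] = (4+2+1)/3 = 7/3.
E[Z] = (1/2)·(5) + (1/2)·(7/3) = 11/3.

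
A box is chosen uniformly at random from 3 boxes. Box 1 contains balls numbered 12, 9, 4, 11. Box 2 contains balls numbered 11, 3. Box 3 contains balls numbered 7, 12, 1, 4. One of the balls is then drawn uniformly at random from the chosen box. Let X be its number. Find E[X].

22/3

E[X | box 1] = (12+9+4+11)/4 = 9.
E[X | box 2] = (11+3)/2 = 7.
E[X | box 3] = (7+12+1+4)/4 = 6.
By the law of total expectation,
E[X] = (1/3)·(9) + (1/3)·(7) + (1/3)·(6) = 22/3.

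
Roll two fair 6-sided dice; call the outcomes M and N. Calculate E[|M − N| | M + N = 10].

Outcomes with M + N = 10: (4,6), (5,5), (6,4), each with probability 1/36.
E[|M − N| | M + N = 10] = (2 + 0 + 2) / 3 = 4/3.

4/3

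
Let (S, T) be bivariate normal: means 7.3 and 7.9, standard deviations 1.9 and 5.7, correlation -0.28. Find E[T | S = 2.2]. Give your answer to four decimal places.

The regression of T on S has slope ρ·σ_T/σ_S and passes through (μ_S, μ_T).
E[T | S=2.2] = 7.9 + (-0.28)·(5.7/1.9)·(2.2 − (7.3)) = 7.9 + (-0.84)·(-5.1) = 12.1840.

12.1840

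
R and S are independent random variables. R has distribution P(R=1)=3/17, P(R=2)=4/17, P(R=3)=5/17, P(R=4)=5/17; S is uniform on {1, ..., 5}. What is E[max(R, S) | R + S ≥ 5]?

85/21

P(R + S ≥ 5) = 63/85.
Summing max(R,S)·P(x,y) over outcomes with R + S ≥ 5 gives 3.
E[max(R, S) | R + S ≥ 5] = (3) / (63/85) = 85/21.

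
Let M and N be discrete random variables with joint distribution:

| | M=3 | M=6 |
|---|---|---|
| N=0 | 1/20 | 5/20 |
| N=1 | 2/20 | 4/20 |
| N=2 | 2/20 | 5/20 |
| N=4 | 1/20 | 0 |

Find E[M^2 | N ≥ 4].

9

P(N ≥ 4) = 1/20.
Σ M^2·P over the event = 9·(1/20) = 9/20.
E[M^2 | N ≥ 4] = (9/20) / (1/20) = 9.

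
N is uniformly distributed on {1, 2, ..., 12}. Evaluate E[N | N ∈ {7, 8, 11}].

P(N ∈ {7, 8, 11}) = 1/4.
Σ over the event: 7·1/12 + 8·1/12 + 11·1/12 = 13/6.
E[N | N ∈ {7, 8, 11}] = (13/6) / (1/4) = 26/3.

26/3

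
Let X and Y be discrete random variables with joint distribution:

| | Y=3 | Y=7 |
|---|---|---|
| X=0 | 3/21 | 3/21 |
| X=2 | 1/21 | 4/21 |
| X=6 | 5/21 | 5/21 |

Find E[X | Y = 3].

P(Y = 3) = 3/7.
Summing X·P(X=x,Y=y) over the conditioning event gives 32/21.
E[X | Y = 3] = (32/21) / (3/7) = 32/9.

32/9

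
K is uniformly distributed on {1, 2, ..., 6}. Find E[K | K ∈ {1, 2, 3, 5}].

P(K ∈ {1, 2, 3, 5}) = 2/3.
Σ over the event: 1·1/6 + 2·1/6 + 3·1/6 + 5·1/6 = 11/6.
E[K | K ∈ {1, 2, 3, 5}] = (11/6) / (2/3) = 11/4.

11/4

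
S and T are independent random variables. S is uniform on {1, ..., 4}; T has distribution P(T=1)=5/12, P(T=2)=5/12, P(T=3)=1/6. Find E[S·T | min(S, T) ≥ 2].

48/7

P(min(S, T) ≥ 2) = 7/16.
Summing ST·P(x,y) over outcomes with min(S, T) ≥ 2 gives 3.
E[S·T | min(S, T) ≥ 2] = (3) / (7/16) = 48/7.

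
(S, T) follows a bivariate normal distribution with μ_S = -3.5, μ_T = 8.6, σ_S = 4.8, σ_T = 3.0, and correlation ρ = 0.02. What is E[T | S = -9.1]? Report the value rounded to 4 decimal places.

8.5300

For a bivariate normal, E[T | S=x] = μ_T + ρ·(σ_T/σ_S)·(x − μ_S).
E[T | S=-9.1] = 8.6 + (0.02)·(3.0/4.8)·(-9.1 − (-3.5)) = 8.6 + (0.0125)·(-5.6) = 8.5300.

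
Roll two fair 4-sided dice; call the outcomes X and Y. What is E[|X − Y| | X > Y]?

5/3

P(X > Y) = 3/8.
Summing |X−Y|·P(x,y) over outcomes with X > Y gives 5/8.
E[|X − Y| | X > Y] = (5/8) / (3/8) = 5/3.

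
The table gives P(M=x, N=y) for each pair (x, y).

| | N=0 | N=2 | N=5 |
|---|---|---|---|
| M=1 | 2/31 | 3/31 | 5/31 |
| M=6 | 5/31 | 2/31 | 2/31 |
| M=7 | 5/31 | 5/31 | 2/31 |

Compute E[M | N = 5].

31/9

P(N = 5) = 9/31.
Σ M·P over the event = 1·(5/31) + 6·(2/31) + 7·(2/31) = 1.
E[M | N = 5] = (1) / (9/31) = 31/9.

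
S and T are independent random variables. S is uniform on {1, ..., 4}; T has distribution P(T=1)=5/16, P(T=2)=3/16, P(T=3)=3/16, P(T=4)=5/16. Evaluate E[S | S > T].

P(S > T) = 3/8.
Summing S·P(x,y) over outcomes with S > T gives 39/32.
E[S | S > T] = (39/32) / (3/8) = 13/4.

13/4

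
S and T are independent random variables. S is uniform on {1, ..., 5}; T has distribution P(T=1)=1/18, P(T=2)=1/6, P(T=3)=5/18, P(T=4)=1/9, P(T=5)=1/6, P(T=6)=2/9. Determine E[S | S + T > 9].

51/11

P(S + T > 9) = 11/90.
Summing S·P(x,y) over outcomes with S + T > 9 gives 17/30.
E[S | S + T > 9] = (17/30) / (11/90) = 51/11.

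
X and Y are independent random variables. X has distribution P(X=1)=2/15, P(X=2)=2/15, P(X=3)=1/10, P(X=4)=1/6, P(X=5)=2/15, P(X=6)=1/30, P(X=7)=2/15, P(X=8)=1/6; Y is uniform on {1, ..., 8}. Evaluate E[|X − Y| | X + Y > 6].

P(X + Y > 6) = 181/240.
Summing |X−Y|·P(x,y) over outcomes with X + Y > 6 gives 269/120.
E[|X − Y| | X + Y > 6] = (269/120) / (181/240) = 538/181.

538/181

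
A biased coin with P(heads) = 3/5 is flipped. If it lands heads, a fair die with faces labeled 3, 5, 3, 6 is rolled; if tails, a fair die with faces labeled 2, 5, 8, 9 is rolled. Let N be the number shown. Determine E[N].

99/20

E[N | heads] = (3+5+3+6)/4 = 17/4.
E[N | tails] = (2+5+8+9)/4 = 6.
By the law of total expectation,
E[N] = (3/5)·(17/4) + (2/5)·(6) = 99/20.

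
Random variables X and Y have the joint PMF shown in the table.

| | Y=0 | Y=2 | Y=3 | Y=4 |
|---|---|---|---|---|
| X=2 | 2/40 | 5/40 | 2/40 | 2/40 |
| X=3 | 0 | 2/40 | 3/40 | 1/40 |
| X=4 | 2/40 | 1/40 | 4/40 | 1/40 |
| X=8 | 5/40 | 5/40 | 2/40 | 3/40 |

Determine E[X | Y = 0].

P(Y = 0) = 9/40.
Σ X·P over the event = 2·(2/40) + 4·(2/40) + 8·(5/40) = 13/10.
E[X | Y = 0] = (13/10) / (9/40) = 52/9.

52/9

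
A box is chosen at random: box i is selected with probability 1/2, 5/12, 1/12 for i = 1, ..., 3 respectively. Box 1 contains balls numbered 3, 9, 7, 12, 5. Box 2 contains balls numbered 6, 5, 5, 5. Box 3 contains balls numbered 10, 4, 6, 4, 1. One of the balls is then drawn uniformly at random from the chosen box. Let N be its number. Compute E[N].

E[N | box 1] = (3+9+7+12+5)/5 = 36/5.
E[N | box 2] = (6+5+5+5)/4 = 21/4.
E[N | box 3] = (10+4+6+4+1)/5 = 5.
E[N] = (1/2)·(36/5) + (5/12)·(21/4) + (1/12)·(5) = 1489/240.

1489/240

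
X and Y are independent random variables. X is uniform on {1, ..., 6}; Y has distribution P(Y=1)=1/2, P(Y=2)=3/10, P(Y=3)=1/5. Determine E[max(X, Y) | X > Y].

P(X > Y) = 43/60.
Summing max(X,Y)·P(x,y) over outcomes with X > Y gives 46/15.
E[max(X, Y) | X > Y] = (46/15) / (43/60) = 184/43.

184/43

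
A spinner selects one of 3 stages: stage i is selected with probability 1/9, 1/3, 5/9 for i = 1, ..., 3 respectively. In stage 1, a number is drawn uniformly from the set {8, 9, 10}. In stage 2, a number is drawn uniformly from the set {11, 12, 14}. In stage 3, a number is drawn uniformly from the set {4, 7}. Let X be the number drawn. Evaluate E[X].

E[X | stage 1] = (8+9+10)/3 = 9.
E[X | stage 2] = (11+12+14)/3 = 37/3.
E[X | stage 3] = (4+7)/2 = 11/2.
E[X] = (1/9)·(9) + (1/3)·(37/3) + (5/9)·(11/2) = 49/6.

49/6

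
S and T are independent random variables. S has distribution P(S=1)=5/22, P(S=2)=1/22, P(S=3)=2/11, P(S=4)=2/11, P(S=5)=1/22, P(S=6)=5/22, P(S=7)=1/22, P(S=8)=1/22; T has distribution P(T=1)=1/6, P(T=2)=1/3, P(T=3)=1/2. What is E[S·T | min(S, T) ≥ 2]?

208/17

P(min(S, T) ≥ 2) = 85/132.
Summing ST·P(x,y) over outcomes with min(S, T) ≥ 2 gives 260/33.
E[S·T | min(S, T) ≥ 2] = (260/33) / (85/132) = 208/17.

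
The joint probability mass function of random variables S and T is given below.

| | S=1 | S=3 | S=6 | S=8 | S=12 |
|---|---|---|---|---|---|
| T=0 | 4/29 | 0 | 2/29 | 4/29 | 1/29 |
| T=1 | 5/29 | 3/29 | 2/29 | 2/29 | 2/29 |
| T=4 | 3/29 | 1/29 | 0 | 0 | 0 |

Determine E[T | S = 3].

P(S = 3) = 4/29.
Σ T·P over the event = 1·(3/29) + 4·(1/29) = 7/29.
E[T | S = 3] = (7/29) / (4/29) = 7/4.

7/4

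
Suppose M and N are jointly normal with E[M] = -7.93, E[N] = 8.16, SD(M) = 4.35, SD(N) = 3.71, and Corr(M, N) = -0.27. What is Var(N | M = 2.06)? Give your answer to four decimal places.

Var(N | M=x) = (1 − ρ²)·σ_N².
Var(N | M=2.06) = (3.71)²·(1 − (-0.27)²) = 13.7641·0.9271 = 12.7607.

12.7607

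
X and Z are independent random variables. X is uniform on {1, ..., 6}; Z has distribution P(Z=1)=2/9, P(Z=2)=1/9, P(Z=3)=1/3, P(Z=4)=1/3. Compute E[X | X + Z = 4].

P(X + Z = 4) = 1/9.
Summing X·P(x,y) over outcomes with X + Z = 4 gives 11/54.
E[X | X + Z = 4] = (11/54) / (1/9) = 11/6.

11/6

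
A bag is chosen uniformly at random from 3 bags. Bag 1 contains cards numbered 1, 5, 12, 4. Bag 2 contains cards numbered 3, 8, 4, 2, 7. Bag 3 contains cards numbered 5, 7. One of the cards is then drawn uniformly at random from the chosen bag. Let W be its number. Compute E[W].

163/30

E[W | bag 1] = (1+5+12+4)/4 = 11/2.
E[W | bag 2] = (3+8+4+2+7)/5 = 24/5.
E[W | bag 3] = (5+7)/2 = 6.
By the law of total expectation,
E[W] = (1/3)·(11/2) + (1/3)·(24/5) + (1/3)·(6) = 163/30.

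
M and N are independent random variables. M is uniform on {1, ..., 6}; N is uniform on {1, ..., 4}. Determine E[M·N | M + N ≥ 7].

29/2

P(M + N ≥ 7) = 5/12.
Summing MN·P(x,y) over outcomes with M + N ≥ 7 gives 145/24.
E[M·N | M + N ≥ 7] = (145/24) / (5/12) = 29/2.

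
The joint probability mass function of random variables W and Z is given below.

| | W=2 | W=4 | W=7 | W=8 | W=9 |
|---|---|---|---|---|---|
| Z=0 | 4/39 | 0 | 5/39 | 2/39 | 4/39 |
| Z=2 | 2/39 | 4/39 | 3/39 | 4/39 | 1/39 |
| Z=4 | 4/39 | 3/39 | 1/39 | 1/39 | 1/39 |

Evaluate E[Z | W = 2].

P(W = 2) = 10/39.
Σ Z·P over the event = 0·(4/39) + 2·(2/39) + 4·(4/39) = 20/39.
E[Z | W = 2] = (20/39) / (10/39) = 2.

2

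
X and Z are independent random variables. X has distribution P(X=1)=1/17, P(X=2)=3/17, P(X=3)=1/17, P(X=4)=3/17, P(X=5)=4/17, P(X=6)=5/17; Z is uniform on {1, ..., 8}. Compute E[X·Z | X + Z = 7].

P(X + Z = 7) = 1/8.
Summing XZ·P(x,y) over outcomes with X + Z = 7 gives 77/68.
E[X·Z | X + Z = 7] = (77/68) / (1/8) = 154/17.

154/17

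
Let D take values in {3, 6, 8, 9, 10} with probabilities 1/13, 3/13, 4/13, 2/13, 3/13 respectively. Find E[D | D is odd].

7

P(D is odd) = 3/13.
Σ over the event: 3·1/13 + 9·2/13 = 21/13.
E[D | D is odd] = (21/13) / (3/13) = 7.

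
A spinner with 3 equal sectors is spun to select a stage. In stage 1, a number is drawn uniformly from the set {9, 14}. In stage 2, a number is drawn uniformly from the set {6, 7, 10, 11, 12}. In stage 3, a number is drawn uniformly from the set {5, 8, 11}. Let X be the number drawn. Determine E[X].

E[X | stage 1] = (9+14)/2 = 23/2.
E[X | stage 2] = (6+7+10+11+12)/5 = 46/5.
E[X | stage 3] = (5+8+11)/3 = 8.
By the law of total expectation,
E[X] = (1/3)·(23/2) + (1/3)·(46/5) + (1/3)·(8) = 287/30.

287/30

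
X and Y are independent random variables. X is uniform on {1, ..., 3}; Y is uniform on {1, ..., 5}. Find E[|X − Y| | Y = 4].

2

Outcomes with Y = 4: (1,4), (2,4), (3,4), each with probability 1/15.
E[|X − Y| | Y = 4] = (3 + 2 + 1) / 3 = 2.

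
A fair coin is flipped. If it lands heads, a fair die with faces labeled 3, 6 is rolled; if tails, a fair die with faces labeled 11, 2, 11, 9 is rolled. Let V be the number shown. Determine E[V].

51/8

E[V | heads] = (3+6)/2 = 9/2.
E[V | tails] = (11+2+11+9)/4 = 33/4.
By the law of total expectation,
E[V] = (1/2)·(9/2) + (1/2)·(33/4) = 51/8.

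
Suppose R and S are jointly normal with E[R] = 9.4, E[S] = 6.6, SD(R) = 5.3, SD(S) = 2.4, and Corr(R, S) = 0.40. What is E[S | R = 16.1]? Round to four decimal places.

7.8136

The regression of S on R has slope ρ·σ_S/σ_R and passes through (μ_R, μ_S).
E[S | R=16.1] = 6.6 + (0.40)·(2.4/5.3)·(16.1 − (9.4)) = 6.6 + (0.18113)·(6.7) = 7.8136.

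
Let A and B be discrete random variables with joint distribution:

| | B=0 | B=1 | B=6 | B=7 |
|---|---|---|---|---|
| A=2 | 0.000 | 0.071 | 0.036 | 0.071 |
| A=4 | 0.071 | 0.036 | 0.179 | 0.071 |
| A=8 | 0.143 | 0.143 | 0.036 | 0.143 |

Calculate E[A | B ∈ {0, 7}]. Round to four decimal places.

6.0080

P(B ∈ {0, 7}) = 0.499.
Σ A·P over the event = 2·(0.071) + 4·(0.071) + 4·(0.071) + 8·(0.143) + 8·(0.143) = 2.998.
E[A | B ∈ {0, 7}] = (2.998) / (0.499) = 6.0080.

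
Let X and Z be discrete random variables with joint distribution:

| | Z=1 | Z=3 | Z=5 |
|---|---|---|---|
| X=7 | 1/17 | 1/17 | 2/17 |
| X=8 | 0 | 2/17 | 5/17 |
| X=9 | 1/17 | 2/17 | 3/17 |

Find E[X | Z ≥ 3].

122/15

P(Z ≥ 3) = 15/17.
Σ X·P over the event = 7·(1/17) + 7·(2/17) + 8·(2/17) + 8·(5/17) + 9·(2/17) + 9·(3/17) = 122/17.
E[X | Z ≥ 3] = (122/17) / (15/17) = 122/15.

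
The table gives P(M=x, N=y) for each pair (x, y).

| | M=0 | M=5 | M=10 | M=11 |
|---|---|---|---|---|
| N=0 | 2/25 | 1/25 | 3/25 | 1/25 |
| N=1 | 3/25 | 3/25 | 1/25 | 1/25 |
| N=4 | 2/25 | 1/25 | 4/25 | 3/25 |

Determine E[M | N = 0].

P(N = 0) = 7/25.
Σ M·P over the event = 0·(2/25) + 5·(1/25) + 10·(3/25) + 11·(1/25) = 46/25.
E[M | N = 0] = (46/25) / (7/25) = 46/7.

46/7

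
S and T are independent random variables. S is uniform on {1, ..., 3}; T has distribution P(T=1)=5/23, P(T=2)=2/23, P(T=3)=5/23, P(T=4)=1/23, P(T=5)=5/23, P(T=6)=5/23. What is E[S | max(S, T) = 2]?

16/9

P(max(S, T) = 2) = 3/23.
Summing S·P(x,y) over outcomes with max(S, T) = 2 gives 16/69.
E[S | max(S, T) = 2] = (16/69) / (3/23) = 16/9.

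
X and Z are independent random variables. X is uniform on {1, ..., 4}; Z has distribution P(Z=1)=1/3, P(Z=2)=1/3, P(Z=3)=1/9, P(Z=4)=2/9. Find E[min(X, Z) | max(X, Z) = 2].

4/3

P(max(X, Z) = 2) = 1/4.
Summing min(X,Z)·P(x,y) over outcomes with max(X, Z) = 2 gives 1/3.
E[min(X, Z) | max(X, Z) = 2] = (1/3) / (1/4) = 4/3.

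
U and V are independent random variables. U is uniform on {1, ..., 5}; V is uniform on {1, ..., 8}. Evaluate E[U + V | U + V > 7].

P(U + V > 7) = 1/2.
Summing (U+V)·P(x,y) over outcomes with U + V > 7 gives 39/8.
E[U + V | U + V > 7] = (39/8) / (1/2) = 39/4.

39/4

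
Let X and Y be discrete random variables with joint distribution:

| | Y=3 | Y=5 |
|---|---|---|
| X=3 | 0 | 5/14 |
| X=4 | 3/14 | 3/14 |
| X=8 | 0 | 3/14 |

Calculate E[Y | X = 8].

P(X = 8) = 3/14.
Σ Y·P over the event = 5·(3/14) = 15/14.
E[Y | X = 8] = (15/14) / (3/14) = 5.

5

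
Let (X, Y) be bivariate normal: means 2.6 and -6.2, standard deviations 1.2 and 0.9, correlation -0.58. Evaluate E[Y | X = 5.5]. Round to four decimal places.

The regression of Y on X has slope ρ·σ_Y/σ_X and passes through (μ_X, μ_Y).
E[Y | X=5.5] = -6.2 + (-0.58)·(0.9/1.2)·(5.5 − (2.6)) = -6.2 + (-0.435)·(2.9) = -7.4615.

-7.4615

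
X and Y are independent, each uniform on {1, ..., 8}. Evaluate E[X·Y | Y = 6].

Outcomes with Y = 6: (1,6), (2,6), (3,6), (4,6), (5,6), (6,6), (7,6), (8,6), each with probability 1/64.
E[X·Y | Y = 6] = (6 + 12 + 18 + 24 + 30 + 36 + 42 + 48) / 8 = 27.

27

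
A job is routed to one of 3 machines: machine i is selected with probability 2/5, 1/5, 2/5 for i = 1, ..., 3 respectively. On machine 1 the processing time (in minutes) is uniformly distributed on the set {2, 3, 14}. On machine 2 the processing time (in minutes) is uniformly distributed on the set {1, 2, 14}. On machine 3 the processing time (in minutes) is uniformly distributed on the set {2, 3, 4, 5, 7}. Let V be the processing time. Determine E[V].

E[V | machine 1] = (2+3+14)/3 = 19/3.
E[V | machine 2] = (1+2+14)/3 = 17/3.
E[V | machine 3] = (2+3+4+5+7)/5 = 21/5.
E[V] = (2/5)·(19/3) + (1/5)·(17/3) + (2/5)·(21/5) = 401/75.

401/75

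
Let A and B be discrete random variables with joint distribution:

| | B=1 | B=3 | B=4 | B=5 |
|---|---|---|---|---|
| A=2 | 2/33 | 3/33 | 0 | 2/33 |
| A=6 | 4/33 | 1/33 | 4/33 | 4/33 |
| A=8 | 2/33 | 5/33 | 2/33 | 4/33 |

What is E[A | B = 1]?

11/2

P(B = 1) = 8/33.
Σ A·P over the event = 2·(2/33) + 6·(4/33) + 8·(2/33) = 4/3.
E[A | B = 1] = (4/3) / (8/33) = 11/2.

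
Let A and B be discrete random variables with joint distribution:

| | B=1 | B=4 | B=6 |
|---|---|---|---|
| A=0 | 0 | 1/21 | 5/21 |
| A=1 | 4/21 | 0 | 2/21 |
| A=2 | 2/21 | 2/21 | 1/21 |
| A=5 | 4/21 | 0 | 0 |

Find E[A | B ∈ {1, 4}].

32/13

P(B ∈ {1, 4}) = 13/21.
Summing A·P(A=x,B=y) over the conditioning event gives 32/21.
E[A | B ∈ {1, 4}] = (32/21) / (13/21) = 32/13.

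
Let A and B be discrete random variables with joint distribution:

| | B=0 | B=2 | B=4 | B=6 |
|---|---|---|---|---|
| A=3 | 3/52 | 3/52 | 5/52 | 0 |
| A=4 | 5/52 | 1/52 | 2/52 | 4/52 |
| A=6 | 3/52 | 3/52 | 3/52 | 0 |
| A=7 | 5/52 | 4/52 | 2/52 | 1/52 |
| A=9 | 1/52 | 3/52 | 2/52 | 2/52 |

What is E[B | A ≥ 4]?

100/41

P(A ≥ 4) = 41/52.
Summing B·P(A=x,B=y) over the conditioning event gives 25/13.
E[B | A ≥ 4] = (25/13) / (41/52) = 100/41.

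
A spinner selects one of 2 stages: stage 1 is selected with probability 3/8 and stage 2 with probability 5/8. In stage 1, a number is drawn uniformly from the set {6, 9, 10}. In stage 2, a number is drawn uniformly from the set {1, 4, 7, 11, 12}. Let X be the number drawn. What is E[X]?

15/2

E[X | stage 1] = (6+9+10)/3 = 25/3.
E[X | stage 2] = (1+4+7+11+12)/5 = 7.
By the law of total expectation,
E[X] = (3/8)·(25/3) + (5/8)·(7) = 15/2.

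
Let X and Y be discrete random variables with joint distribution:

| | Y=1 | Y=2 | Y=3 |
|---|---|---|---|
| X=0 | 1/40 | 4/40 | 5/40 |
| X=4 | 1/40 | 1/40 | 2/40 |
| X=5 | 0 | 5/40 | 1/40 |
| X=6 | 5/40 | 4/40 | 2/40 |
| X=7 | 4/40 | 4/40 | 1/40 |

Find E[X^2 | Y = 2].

P(Y = 2) = 9/20.
Σ X^2·P over the event = 0·(4/40) + 16·(1/40) + 25·(5/40) + 36·(4/40) + 49·(4/40) = 481/40.
E[X^2 | Y = 2] = (481/40) / (9/20) = 481/18.

481/18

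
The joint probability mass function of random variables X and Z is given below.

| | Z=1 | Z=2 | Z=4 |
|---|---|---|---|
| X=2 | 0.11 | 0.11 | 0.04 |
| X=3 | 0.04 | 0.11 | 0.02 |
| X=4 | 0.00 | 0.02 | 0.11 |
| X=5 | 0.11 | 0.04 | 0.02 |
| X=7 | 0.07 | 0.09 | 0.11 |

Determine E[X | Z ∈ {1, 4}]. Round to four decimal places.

4.4921

P(Z ∈ {1, 4}) = 0.63.
Summing X·P(X=x,Z=y) over the conditioning event gives 2.83.
E[X | Z ∈ {1, 4}] = (2.83) / (0.63) = 4.4921.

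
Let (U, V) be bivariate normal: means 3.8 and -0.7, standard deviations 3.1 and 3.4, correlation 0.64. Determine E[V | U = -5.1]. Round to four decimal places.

-6.9472

For a bivariate normal, E[V | U=x] = μ_V + ρ·(σ_V/σ_U)·(x − μ_U).
E[V | U=-5.1] = -0.7 + (0.64)·(3.4/3.1)·(-5.1 − (3.8)) = -0.7 + (0.701935)·(-8.9) = -6.9472.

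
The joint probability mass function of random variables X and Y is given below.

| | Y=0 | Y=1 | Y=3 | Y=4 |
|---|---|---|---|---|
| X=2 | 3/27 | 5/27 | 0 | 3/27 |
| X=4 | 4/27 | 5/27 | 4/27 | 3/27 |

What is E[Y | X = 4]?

P(X = 4) = 16/27.
Summing Y·P(X=x,Y=y) over the conditioning event gives 29/27.
E[Y | X = 4] = (29/27) / (16/27) = 29/16.

29/16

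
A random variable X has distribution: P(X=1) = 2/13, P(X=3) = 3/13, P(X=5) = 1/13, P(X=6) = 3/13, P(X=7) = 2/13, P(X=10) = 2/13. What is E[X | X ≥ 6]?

52/7

P(X ≥ 6) = 7/13.
Σ over the event: 6·3/13 + 7·2/13 + 10·2/13 = 4.
E[X | X ≥ 6] = (4) / (7/13) = 52/7.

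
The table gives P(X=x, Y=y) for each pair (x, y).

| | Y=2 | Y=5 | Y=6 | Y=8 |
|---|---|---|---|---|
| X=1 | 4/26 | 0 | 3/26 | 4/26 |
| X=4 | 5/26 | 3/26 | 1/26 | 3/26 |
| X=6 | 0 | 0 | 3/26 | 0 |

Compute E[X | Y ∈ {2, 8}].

P(Y ∈ {2, 8}) = 8/13.
Σ X·P over the event = 1·(4/26) + 1·(4/26) + 4·(5/26) + 4·(3/26) = 20/13.
E[X | Y ∈ {2, 8}] = (20/13) / (8/13) = 5/2.

5/2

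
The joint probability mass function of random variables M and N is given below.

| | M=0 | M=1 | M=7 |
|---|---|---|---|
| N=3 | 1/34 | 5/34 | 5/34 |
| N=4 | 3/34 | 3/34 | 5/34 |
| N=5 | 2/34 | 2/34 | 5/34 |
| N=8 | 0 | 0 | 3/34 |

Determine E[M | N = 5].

37/9

P(N = 5) = 9/34.
Σ M·P over the event = 0·(2/34) + 1·(2/34) + 7·(5/34) = 37/34.
E[M | N = 5] = (37/34) / (9/34) = 37/9.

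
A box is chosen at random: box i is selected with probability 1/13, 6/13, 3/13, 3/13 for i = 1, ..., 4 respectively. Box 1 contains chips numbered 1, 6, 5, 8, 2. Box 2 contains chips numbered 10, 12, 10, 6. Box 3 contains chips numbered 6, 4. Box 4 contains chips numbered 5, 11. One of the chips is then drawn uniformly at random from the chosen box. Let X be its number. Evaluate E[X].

E[X | box 1] = (1+6+5+8+2)/5 = 22/5.
E[X | box 2] = (10+12+10+6)/4 = 19/2.
E[X | box 3] = (6+4)/2 = 5.
E[X | box 4] = (5+11)/2 = 8.
By the law of total expectation,
E[X] = (1/13)·(22/5) + (6/13)·(19/2) + (3/13)·(5) + (3/13)·(8) = 502/65.

502/65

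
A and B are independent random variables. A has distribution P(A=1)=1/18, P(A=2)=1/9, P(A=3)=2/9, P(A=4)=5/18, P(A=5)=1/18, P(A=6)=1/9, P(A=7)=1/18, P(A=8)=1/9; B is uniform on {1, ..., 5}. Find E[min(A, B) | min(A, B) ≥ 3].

163/45

P(min(A, B) ≥ 3) = 1/2.
Summing min(A,B)·P(x,y) over outcomes with min(A, B) ≥ 3 gives 163/90.
E[min(A, B) | min(A, B) ≥ 3] = (163/90) / (1/2) = 163/45.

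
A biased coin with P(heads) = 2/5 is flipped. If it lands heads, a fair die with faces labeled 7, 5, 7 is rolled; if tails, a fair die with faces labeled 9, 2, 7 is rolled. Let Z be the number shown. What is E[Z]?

E[Z | heads] = (7+5+7)/3 = 19/3.
E[Z | tails] = (9+2+7)/3 = 6.
E[Z] = (2/5)·(19/3) + (3/5)·(6) = 92/15.

92/15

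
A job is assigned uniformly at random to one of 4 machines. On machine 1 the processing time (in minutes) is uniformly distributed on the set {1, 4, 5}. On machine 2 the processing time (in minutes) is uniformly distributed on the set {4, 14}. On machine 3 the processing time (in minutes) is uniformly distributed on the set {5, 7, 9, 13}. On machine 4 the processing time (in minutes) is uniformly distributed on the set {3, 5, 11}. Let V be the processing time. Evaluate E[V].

E[V | machine 1] = (1+4+5)/3 = 10/3.
E[V | machine 2] = (4+14)/2 = 9.
E[V | machine 3] = (5+7+9+13)/4 = 17/2.
E[V | machine 4] = (3+5+11)/3 = 19/3.
By the law of total expectation,
E[V] = (1/4)·(10/3) + (1/4)·(9) + (1/4)·(17/2) + (1/4)·(19/3) = 163/24.

163/24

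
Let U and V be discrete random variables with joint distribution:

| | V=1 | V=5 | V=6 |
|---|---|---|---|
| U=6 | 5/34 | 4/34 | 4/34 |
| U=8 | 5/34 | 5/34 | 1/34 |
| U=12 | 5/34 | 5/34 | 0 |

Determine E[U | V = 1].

26/3

P(V = 1) = 15/34.
Summing U·P(U=x,V=y) over the conditioning event gives 65/17.
E[U | V = 1] = (65/17) / (15/34) = 26/3.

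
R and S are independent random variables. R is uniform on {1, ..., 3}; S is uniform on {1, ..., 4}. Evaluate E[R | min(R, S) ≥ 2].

5/2

Outcomes with min(R, S) ≥ 2: (2,2), (2,3), (2,4), (3,2), (3,3), (3,4), each with probability 1/12.
E[R | min(R, S) ≥ 2] = (2 + 2 + 2 + 3 + 3 + 3) / 6 = 5/2.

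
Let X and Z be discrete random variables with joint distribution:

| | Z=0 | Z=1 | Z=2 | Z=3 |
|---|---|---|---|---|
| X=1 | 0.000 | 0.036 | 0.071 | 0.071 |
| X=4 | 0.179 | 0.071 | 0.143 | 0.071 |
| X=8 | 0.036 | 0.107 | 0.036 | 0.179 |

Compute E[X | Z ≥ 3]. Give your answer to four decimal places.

5.5670

P(Z ≥ 3) = 0.321.
Σ X·P over the event = 1·(0.071) + 4·(0.071) + 8·(0.179) = 1.787.
E[X | Z ≥ 3] = (1.787) / (0.321) = 5.5670.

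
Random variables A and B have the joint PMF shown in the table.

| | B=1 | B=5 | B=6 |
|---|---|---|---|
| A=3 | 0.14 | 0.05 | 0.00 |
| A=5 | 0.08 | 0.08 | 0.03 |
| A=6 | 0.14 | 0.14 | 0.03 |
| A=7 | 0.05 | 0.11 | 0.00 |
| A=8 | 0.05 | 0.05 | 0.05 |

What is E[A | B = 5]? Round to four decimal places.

5.9535

P(B = 5) = 0.43.
Summing A·P(A=x,B=y) over the conditioning event gives 2.56.
E[A | B = 5] = (2.56) / (0.43) = 5.9535.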